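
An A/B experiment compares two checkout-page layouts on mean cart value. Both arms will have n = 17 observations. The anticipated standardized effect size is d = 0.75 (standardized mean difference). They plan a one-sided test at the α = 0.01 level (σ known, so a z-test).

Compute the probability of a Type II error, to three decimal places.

β ≈ 0.556

Noncentrality parameter: δ = d·√(n/2) = 0.75 × √(17/2) = 2.1866
Critical value for a one-sided test at α = 0.01: z_α = 2.326.
Power = P(Z > 2.326 − δ) = Φ(-0.140) = 0.4444.
Type II error: β = 1 − power = 1 − 0.4444 = 0.5556.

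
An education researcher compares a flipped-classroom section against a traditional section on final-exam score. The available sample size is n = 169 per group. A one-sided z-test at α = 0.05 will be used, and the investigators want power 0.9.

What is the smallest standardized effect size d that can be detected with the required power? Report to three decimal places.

d ≈ 0.318

Required noncentrality: δ = z_{0.05} + z_{0.10} = 1.645 + 1.282 = 2.926.
δ = d·√(n/2) ⇒ d = δ/√(n/2) = 2.926/√(169/2) = 0.3184.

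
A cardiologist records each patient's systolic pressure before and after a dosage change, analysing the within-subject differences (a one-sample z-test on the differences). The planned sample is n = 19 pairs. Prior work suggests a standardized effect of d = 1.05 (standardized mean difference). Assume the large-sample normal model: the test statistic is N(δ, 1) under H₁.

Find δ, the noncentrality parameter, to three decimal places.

δ ≈ 4.577

δ = d·√n = 1.05 × √19 = 4.5768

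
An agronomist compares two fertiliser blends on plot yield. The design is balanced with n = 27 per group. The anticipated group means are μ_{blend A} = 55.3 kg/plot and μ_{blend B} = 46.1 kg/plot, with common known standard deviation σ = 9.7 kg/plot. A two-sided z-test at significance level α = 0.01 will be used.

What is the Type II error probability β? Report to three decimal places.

Standardized effect: d = |μ_{blend A} − μ_{blend B}| / σ = |55.3 − 46.1| / 9.7 = 0.9485
Noncentrality parameter: δ = d·√(n/2) = 0.9485 × √(27/2) = 3.4848
Critical value for a two-sided test at α = 0.01: z_{α/2} = 2.576.
Power = Φ(δ − 2.576) + Φ(−δ − 2.576) = Φ(0.909) + Φ(-6.061) = 0.8183 + 0.0000 = 0.8183.
Type II error: β = 1 − power = 1 − 0.8183 = 0.1817.

β ≈ 0.182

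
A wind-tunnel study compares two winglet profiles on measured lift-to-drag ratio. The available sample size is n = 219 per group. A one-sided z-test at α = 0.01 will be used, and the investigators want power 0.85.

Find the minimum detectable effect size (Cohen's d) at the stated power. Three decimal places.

Required noncentrality: δ = z_{0.01} + z_{0.15} = 2.326 + 1.036 = 3.363.
δ = d·√(n/2) ⇒ d = δ/√(n/2) = 3.363/√(219/2) = 0.3214.

d ≈ 0.321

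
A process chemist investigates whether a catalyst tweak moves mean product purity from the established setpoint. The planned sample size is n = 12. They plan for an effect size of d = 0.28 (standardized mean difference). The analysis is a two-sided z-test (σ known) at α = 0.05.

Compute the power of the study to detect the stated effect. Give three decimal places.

Noncentrality parameter: δ = d·√n = 0.28 × √12 = 0.9699
Critical value for a two-sided test at α = 0.05: z_{α/2} = 1.960.
Power = Φ(δ − 1.960) + Φ(−δ − 1.960) = Φ(-0.990) + Φ(-2.930) = 0.1611 + 0.0017 = 0.1628.

Power ≈ 0.163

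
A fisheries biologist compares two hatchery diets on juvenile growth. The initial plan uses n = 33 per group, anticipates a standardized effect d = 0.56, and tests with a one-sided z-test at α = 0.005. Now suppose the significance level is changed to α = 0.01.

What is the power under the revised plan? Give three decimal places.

δ = d·√(n/2) = 0.56 × √(33/2) = 2.2747 (unchanged). New critical value: z_{0.01} = 2.326.
Revised power = Φ(δ − 2.326) = Φ(-0.052) = 0.4794.

Power ≈ 0.479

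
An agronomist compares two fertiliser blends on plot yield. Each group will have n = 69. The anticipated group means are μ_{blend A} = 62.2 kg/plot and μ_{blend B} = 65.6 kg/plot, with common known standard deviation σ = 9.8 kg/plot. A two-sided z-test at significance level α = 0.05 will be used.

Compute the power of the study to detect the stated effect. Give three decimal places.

Standardized effect: d = |μ_{blend A} − μ_{blend B}| / σ = |62.2 − 65.6| / 9.8 = 0.3469
Noncentrality parameter: δ = d·√(n/2) = 0.3469 × √(69/2) = 2.0378
Critical value for a two-sided test at α = 0.05: z_{α/2} = 1.960.
Power = Φ(δ − 1.960) + Φ(−δ − 1.960) = Φ(0.078) + Φ(-3.998) = 0.5310 + 0.0000 = 0.5311.

Power ≈ 0.531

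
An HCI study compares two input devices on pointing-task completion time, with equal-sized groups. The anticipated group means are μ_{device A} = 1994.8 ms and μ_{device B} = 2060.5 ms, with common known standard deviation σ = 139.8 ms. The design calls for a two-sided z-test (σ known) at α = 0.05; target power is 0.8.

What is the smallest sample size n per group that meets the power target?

Standardized effect: d = |μ_{device A} − μ_{device B}| / σ = |1994.8 − 2060.5| / 139.8 = 0.4700
For power 0.8 need Φ(δ − z_{0.025}) = 0.8, so δ = z_{0.025} + z_{0.20} = 1.960 + 0.842 = 2.802.
(The Φ(−δ − z_{α/2}) term is vanishingly small for δ > 0 and is dropped in the standard sample-size formula.)
δ = d·√(n/2) ⇒ n = 2(δ/d)² = 2 × (2.802 / 0.4700)² = 71.08.
Round up to the next whole unit.

n = 72 per group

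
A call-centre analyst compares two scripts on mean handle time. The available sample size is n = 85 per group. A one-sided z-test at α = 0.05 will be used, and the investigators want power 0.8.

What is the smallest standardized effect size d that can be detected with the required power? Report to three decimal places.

d ≈ 0.381

Need Φ(δ − 1.645) = 0.8, so δ = 1.645 + 0.842 = 2.486.
δ = d·√(n/2) ⇒ d = δ/√(n/2) = 2.486/√(85/2) = 0.3814.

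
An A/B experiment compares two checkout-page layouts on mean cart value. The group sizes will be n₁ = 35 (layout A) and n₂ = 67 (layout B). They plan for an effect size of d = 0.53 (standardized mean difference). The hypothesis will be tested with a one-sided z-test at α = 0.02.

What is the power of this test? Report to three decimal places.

Noncentrality parameter: δ = d / √(1/n₁ + 1/n₂) = 0.53 / √(1/35 + 1/67) = 2.5412
One-sided α = 0.02 → critical value z_{0.02} = 2.054.
Power = Φ(δ − 2.054) = Φ(0.488) = 0.6870.

Power ≈ 0.687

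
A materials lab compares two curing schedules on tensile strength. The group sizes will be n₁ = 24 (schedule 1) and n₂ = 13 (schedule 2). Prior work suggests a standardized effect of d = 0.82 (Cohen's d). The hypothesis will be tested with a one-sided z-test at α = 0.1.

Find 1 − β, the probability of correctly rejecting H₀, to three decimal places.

Noncentrality parameter: δ = d / √(1/n₁ + 1/n₂) = 0.82 / √(1/24 + 1/13) = 2.3812
Critical value for a one-sided test at α = 0.1: z_α = 1.282.
Power = Φ(δ − 1.282) = Φ(1.100) = 0.8643.

Power ≈ 0.864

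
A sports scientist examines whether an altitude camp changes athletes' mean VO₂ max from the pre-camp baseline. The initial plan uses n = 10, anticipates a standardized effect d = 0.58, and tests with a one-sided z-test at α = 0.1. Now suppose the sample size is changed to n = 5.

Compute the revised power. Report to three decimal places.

With n = 5: δ = d·√n = 0.58 × √5 = 1.2969. Critical value z_{0.1} = 1.282.
Revised power = P(Z > 1.282 − δ) = Φ(0.015) = 0.5061.

Power ≈ 0.506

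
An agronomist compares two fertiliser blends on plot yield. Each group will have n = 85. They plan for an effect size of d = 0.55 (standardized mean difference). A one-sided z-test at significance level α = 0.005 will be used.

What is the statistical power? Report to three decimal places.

Power ≈ 0.844

Noncentrality parameter: δ = d·√(n/2) = 0.55 × √(85/2) = 3.5856
One-sided α = 0.005 → critical value z_{0.005} = 2.576.
Power = Φ(δ − 2.576) = Φ(1.010) = 0.8437.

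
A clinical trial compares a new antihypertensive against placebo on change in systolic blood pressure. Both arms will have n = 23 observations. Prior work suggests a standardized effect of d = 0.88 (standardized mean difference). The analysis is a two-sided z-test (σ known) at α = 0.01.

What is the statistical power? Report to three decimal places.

Noncentrality parameter: δ = d·√(n/2) = 0.88 × √(23/2) = 2.9842
Two-sided α = 0.01 → critical value z_{0.005} = 2.576.
Power = Φ(δ − 2.576) + Φ(−δ − 2.576) = Φ(0.408) + Φ(-5.560) = 0.6585 + 0.0000 = 0.6585.

Power ≈ 0.659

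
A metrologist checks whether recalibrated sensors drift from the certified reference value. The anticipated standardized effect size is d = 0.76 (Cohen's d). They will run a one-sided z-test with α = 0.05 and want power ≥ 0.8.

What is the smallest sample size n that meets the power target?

n = 11

For power 0.8 need Φ(δ − z_{0.05}) = 0.8, so δ = z_{0.05} + z_{0.20} = 1.645 + 0.842 = 2.486.
δ = d·√n ⇒ n = (δ/d)² = (2.486 / 0.76)² = 10.70.
Rounding up, n = 11.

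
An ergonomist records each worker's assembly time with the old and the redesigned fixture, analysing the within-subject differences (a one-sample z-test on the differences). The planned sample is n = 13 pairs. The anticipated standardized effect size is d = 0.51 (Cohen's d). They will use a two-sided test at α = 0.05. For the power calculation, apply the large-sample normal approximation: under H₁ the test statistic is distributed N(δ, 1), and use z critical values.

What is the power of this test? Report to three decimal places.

Power ≈ 0.452

Noncentrality parameter: δ = d·√n = 0.51 × √13 = 1.8388
Two-sided α = 0.05 → critical value z_{0.025} = 1.960.
Power = Φ(δ − 1.960) + Φ(−δ − 1.960) = Φ(-0.121) + Φ(-3.799) = 0.4518 + 0.0001 = 0.4519.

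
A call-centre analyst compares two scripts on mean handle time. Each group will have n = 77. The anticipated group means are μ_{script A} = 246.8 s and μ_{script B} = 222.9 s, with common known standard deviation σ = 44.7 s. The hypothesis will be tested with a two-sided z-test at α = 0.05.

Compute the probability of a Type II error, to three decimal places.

Standardized effect: d = |μ_{script A} − μ_{script B}| / σ = |246.8 − 222.9| / 44.7 = 0.5347
Noncentrality parameter: δ = d·√(n/2) = 0.5347 × √(77/2) = 3.3176
Critical value for a two-sided test at α = 0.05: z_{α/2} = 1.960.
Power = Φ(δ − 1.960) + Φ(−δ − 1.960) = Φ(1.358) + Φ(-5.278) = 0.9127 + 0.0000 = 0.9127.
Type II error: β = 1 − power = 1 − 0.9127 = 0.0873.

β ≈ 0.087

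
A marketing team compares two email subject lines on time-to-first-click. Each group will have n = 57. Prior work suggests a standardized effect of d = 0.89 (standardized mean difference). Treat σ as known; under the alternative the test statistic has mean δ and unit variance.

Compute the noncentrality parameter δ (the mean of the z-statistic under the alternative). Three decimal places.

δ = d·√(n/2) = 0.89 × √(57/2) = 4.7513

δ ≈ 4.751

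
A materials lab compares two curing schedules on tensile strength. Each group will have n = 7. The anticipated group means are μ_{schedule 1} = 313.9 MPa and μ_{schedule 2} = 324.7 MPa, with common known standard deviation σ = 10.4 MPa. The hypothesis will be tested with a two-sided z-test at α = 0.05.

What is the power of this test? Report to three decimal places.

Standardized effect: d = |μ_{schedule 1} − μ_{schedule 2}| / σ = |313.9 − 324.7| / 10.4 = 1.0385
Noncentrality parameter: δ = d·√(n/2) = 1.0385 × √(7/2) = 1.9428
Critical value for a two-sided test at α = 0.05: z_{α/2} = 1.960.
Power = Φ(δ − 1.960) + Φ(−δ − 1.960) = Φ(-0.017) + Φ(-3.903) = 0.4931 + 0.0000 = 0.4932.

Power ≈ 0.493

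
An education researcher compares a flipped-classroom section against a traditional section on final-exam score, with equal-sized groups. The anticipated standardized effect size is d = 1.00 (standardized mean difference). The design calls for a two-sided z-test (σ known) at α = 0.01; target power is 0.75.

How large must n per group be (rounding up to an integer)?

n = 22 per group

Set Φ(δ − 2.576) = 0.75; then δ − 2.576 = Φ⁻¹(0.75) = 0.674, giving δ = 3.250.
(The Φ(−δ − z_{α/2}) term is vanishingly small for δ > 0 and is dropped in the standard sample-size formula.)
δ = d·√(n/2) ⇒ n = 2(δ/d)² = 2 × (3.250 / 1.00)² = 21.13.
Round up to the next whole unit.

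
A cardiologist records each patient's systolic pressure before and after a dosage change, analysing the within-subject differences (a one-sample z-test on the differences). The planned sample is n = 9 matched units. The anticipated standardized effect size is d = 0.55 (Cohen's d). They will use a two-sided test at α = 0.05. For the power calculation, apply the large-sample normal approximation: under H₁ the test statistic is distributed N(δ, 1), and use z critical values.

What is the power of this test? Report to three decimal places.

Power ≈ 0.378

Noncentrality parameter: δ = d·√n = 0.55 × √9 = 1.6500
Critical value for a two-sided test at α = 0.05: z_{α/2} = 1.960.
Power = Φ(δ − 1.960) + Φ(−δ − 1.960) = Φ(-0.310) + Φ(-3.610) = 0.3783 + 0.0002 = 0.3784.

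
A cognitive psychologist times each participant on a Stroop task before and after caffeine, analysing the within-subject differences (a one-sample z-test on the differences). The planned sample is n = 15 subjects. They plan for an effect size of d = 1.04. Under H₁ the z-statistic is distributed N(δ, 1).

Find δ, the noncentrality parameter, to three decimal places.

The noncentrality parameter scales effect size by the design's sample-size factor: δ = d·√n = 1.04 × √15 = 4.0279

δ ≈ 4.028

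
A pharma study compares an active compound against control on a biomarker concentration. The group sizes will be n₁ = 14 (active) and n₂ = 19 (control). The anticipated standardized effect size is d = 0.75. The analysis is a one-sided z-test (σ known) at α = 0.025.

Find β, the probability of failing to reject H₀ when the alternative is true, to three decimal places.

β ≈ 0.433

Noncentrality parameter: δ = d / √(1/n₁ + 1/n₂) = 0.75 / √(1/14 + 1/19) = 2.1293
Critical value for a one-sided test at α = 0.025: z_α = 1.960.
Power = Φ(δ − 1.960) = Φ(0.169) = 0.5672.
Type II error: β = 1 − power = 1 − 0.5672 = 0.4328.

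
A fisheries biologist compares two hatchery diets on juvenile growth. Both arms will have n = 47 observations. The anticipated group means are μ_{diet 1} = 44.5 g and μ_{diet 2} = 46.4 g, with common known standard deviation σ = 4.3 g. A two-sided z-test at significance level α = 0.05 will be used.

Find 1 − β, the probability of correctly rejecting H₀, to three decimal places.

Standardized effect: d = |μ_{diet 1} − μ_{diet 2}| / σ = |44.5 − 46.4| / 4.3 = 0.4419
Noncentrality parameter: δ = d·√(n/2) = 0.4419 × √(47/2) = 2.1420
Critical value for a two-sided test at α = 0.05: z_{α/2} = 1.960.
Power = Φ(δ − 1.960) + Φ(−δ − 1.960) = Φ(0.182) + Φ(-4.102) = 0.5722 + 0.0000 = 0.5722.

Power ≈ 0.572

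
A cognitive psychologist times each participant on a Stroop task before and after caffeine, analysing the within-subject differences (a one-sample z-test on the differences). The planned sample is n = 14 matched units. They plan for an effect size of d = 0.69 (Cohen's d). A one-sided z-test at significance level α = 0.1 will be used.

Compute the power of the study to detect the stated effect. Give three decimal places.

Power ≈ 0.903

Noncentrality parameter: δ = d·√n = 0.69 × √14 = 2.5817
One-sided α = 0.1 → critical value z_{0.1} = 1.282.
Power = P(Z > 1.282 − δ) = Φ(1.300) = 0.9032.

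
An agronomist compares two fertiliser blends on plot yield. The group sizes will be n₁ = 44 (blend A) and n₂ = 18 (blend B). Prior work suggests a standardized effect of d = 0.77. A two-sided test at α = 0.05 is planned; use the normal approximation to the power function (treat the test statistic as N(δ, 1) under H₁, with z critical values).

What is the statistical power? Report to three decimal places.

Power ≈ 0.786

Noncentrality parameter: δ = d / √(1/n₁ + 1/n₂) = 0.77 / √(1/44 + 1/18) = 2.7521
Two-sided α = 0.05 → critical value z_{0.025} = 1.960.
Power = Φ(δ − 1.960) + Φ(−δ − 1.960) = Φ(0.792) + Φ(-4.712) = 0.7858 + 0.0000 = 0.7858.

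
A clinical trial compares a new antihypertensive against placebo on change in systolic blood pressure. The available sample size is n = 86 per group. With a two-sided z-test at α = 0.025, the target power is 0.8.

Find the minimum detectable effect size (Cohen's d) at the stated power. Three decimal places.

Need Φ(δ − 2.241) = 0.8, so δ = 2.241 + 0.842 = 3.083.
(Lower-tail contribution to power is negligible for δ > 0.)
δ = d·√(n/2) ⇒ d = δ/√(n/2) = 3.083/√(86/2) = 0.4702.

d ≈ 0.470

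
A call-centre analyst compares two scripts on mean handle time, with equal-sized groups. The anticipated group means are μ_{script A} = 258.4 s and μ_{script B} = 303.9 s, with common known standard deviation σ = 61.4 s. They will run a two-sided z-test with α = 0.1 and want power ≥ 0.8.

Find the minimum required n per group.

Standardized effect: d = |μ_{script A} − μ_{script B}| / σ = |258.4 − 303.9| / 61.4 = 0.7410
For power 0.8 need Φ(δ − z_{0.05}) = 0.8, so δ = z_{0.05} + z_{0.20} = 1.645 + 0.842 = 2.486.
(The Φ(−δ − z_{α/2}) term is vanishingly small for δ > 0 and is dropped in the standard sample-size formula.)
δ = d·√(n/2) ⇒ n = 2(δ/d)² = 2 × (2.486 / 0.7410)² = 22.52.
Round up to the next whole unit.

n = 23 per group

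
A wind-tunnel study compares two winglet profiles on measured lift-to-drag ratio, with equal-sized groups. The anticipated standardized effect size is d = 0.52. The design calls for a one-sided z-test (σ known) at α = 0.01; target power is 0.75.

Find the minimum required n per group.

n = 67 per group

For power 0.75 need Φ(δ − z_{0.01}) = 0.75, so δ = z_{0.01} + z_{0.25} = 2.326 + 0.674 = 3.001.
δ = d·√(n/2) ⇒ n = 2(δ/d)² = 2 × (3.001 / 0.52)² = 66.61.
Rounding up, n = 67 per group.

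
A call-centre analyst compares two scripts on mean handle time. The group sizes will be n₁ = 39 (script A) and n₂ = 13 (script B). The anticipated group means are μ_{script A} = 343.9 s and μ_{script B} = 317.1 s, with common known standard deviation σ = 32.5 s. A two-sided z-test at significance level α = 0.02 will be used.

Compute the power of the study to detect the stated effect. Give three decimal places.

Power ≈ 0.598

Standardized effect: d = |μ_{script A} − μ_{script B}| / σ = |343.9 − 317.1| / 32.5 = 0.8246
Noncentrality parameter: δ = d / √(1/n₁ + 1/n₂) = 0.8246 / √(1/39 + 1/13) = 2.5749
Two-sided α = 0.02 → critical value z_{0.01} = 2.326.
Power = Φ(δ − 2.326) + Φ(−δ − 2.326) = Φ(0.249) + Φ(-4.901) = 0.5981 + 0.0000 = 0.5981.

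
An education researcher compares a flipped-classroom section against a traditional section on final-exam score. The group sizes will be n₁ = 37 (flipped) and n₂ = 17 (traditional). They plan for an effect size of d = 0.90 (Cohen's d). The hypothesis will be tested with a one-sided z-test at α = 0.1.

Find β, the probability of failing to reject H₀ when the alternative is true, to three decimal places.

β ≈ 0.037

Noncentrality parameter: δ = d / √(1/n₁ + 1/n₂) = 0.90 / √(1/37 + 1/17) = 3.0716
One-sided α = 0.1 → critical value z_{0.1} = 1.282.
Power = Φ(δ − 1.282) = Φ(1.790) = 0.9633.
Type II error: β = 1 − power = 1 − 0.9633 = 0.0367.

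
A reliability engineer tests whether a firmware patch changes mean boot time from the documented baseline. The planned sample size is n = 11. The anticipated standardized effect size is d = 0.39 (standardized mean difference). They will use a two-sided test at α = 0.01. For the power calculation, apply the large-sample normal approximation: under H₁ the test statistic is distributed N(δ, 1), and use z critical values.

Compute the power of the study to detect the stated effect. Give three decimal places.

Power ≈ 0.100

Noncentrality parameter: δ = d·√n = 0.39 × √11 = 1.2935
Critical value for a two-sided test at α = 0.01: z_{α/2} = 2.576.
Power = Φ(δ − 2.576) + Φ(−δ − 2.576) = Φ(-1.282) + Φ(-3.869) = 0.0999 + 0.0001 = 0.0999.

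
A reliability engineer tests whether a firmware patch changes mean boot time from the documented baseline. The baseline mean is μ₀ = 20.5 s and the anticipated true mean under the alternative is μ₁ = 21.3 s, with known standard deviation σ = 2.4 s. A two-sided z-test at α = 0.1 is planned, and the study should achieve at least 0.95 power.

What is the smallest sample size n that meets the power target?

Standardized effect: d = |μ₁ − μ₀| / σ = |21.3 − 20.5| / 2.4 = 0.3333
For power 0.95 need Φ(δ − z_{0.05}) = 0.95, so δ = z_{0.05} + z_{0.05} = 1.645 + 1.645 = 3.290.
(The Φ(−δ − z_{α/2}) term is vanishingly small for δ > 0 and is dropped in the standard sample-size formula.)
δ = d·√n ⇒ n = (δ/d)² = (3.290 / 0.3333)² = 97.40.
Round up to the next whole unit.

n = 98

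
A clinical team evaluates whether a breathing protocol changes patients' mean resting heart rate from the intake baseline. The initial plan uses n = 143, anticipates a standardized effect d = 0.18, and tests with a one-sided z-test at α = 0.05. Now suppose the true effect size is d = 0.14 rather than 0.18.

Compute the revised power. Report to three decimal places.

With d = 0.14: δ = d·√n = 0.14 × √143 = 1.6742. Critical value z_{0.05} = 1.645.
Revised power = P(Z > 1.645 − δ) = Φ(0.029) = 0.5117.

Power ≈ 0.512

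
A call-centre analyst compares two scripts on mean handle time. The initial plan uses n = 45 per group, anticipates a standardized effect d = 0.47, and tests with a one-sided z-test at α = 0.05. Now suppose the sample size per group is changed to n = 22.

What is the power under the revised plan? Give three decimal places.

With n = 22 per group: δ = d·√(n/2) = 0.47 × √(22/2) = 1.5588. Critical value z_{0.05} = 1.645.
Revised power = Φ(δ − 1.645) = Φ(-0.086) = 0.4657.

Power ≈ 0.466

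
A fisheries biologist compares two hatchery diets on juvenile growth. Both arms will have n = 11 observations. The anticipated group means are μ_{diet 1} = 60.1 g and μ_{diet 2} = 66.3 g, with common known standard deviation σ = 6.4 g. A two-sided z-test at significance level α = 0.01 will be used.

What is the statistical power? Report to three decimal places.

Standardized effect: d = |μ_{diet 1} − μ_{diet 2}| / σ = |60.1 − 66.3| / 6.4 = 0.9688
Noncentrality parameter: δ = d·√(n/2) = 0.9688 × √(11/2) = 2.2719
Two-sided α = 0.01 → critical value z_{0.005} = 2.576.
Power = Φ(δ − 2.576) + Φ(−δ − 2.576) = Φ(-0.304) + Φ(-4.848) = 0.3806 + 0.0000 = 0.3806.

Power ≈ 0.381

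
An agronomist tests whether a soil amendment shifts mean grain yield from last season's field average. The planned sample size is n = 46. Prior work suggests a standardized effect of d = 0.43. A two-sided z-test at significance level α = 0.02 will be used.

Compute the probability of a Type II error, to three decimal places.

Noncentrality parameter: δ = d·√n = 0.43 × √46 = 2.9164
Critical value for a two-sided test at α = 0.02: z_{α/2} = 2.326.
Power = Φ(δ − 2.326) + Φ(−δ − 2.326) = Φ(0.590) + Φ(-5.243) = 0.7224 + 0.0000 = 0.7224.
Type II error: β = 1 − power = 1 − 0.7224 = 0.2776.

β ≈ 0.278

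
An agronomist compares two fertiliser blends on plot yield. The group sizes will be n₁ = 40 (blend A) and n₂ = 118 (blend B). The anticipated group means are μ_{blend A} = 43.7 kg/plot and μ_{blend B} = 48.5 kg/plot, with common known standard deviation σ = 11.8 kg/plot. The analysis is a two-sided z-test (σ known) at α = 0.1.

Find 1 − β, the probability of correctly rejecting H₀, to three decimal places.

Power ≈ 0.719

Standardized effect: d = |μ_{blend A} − μ_{blend B}| / σ = |43.7 − 48.5| / 11.8 = 0.4068
Noncentrality parameter: δ = d / √(1/n₁ + 1/n₂) = 0.4068 / √(1/40 + 1/118) = 2.2233
Two-sided α = 0.1 → critical value z_{0.05} = 1.645.
Power = Φ(δ − 1.645) + Φ(−δ − 1.645) = Φ(0.578) + Φ(-3.868) = 0.7185 + 0.0001 = 0.7186.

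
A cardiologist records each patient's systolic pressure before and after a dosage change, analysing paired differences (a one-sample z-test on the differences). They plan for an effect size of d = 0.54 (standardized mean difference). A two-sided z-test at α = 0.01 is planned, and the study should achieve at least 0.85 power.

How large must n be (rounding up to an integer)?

For power 0.85 need Φ(δ − z_{0.005}) = 0.85, so δ = z_{0.005} + z_{0.15} = 2.576 + 1.036 = 3.612.
(For δ > 0 the lower-tail rejection region contributes negligibly to power, so the one-term inversion is standard.)
δ = d·√n ⇒ n = (δ/d)² = (3.612 / 0.54)² = 44.75.
Rounding up, n = 45.

n = 45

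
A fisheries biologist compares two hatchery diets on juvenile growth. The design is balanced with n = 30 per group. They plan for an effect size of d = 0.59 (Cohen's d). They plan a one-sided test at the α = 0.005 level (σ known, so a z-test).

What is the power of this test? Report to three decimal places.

Power ≈ 0.386

Noncentrality parameter: δ = d·√(n/2) = 0.59 × √(30/2) = 2.2851
One-sided α = 0.005 → critical value z_{0.005} = 2.576.
Power = P(Z > 2.576 − δ) = Φ(-0.291) = 0.3856.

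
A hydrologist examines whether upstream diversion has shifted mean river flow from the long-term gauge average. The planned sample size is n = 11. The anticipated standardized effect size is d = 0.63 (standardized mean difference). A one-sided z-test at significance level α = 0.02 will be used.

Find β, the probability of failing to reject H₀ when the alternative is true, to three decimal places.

β ≈ 0.486

Noncentrality parameter: δ = d·√n = 0.63 × √11 = 2.0895
Critical value for a one-sided test at α = 0.02: z_α = 2.054.
Power = P(Z > 2.054 − δ) = Φ(0.036) = 0.5142.
Type II error: β = 1 − power = 1 − 0.5142 = 0.4858.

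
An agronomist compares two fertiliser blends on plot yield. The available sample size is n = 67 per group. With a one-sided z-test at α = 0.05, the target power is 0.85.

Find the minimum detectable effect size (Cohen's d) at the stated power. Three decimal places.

d ≈ 0.463

Need Φ(δ − 1.645) = 0.85, so δ = 1.645 + 1.036 = 2.681.
δ = d·√(n/2) ⇒ d = δ/√(n/2) = 2.681/√(67/2) = 0.4633.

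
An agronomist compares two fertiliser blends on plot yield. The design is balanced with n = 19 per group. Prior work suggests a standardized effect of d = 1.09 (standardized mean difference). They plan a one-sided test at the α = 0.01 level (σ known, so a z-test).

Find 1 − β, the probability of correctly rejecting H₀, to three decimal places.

Noncentrality parameter: δ = d·√(n/2) = 1.09 × √(19/2) = 3.3596
One-sided α = 0.01 → critical value z_{0.01} = 2.326.
Power = Φ(δ − 2.326) = Φ(1.033) = 0.8493.

Power ≈ 0.849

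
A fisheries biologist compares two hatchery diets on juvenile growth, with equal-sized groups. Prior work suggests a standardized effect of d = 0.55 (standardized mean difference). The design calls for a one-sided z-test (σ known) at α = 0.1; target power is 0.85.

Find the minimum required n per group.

Set Φ(δ − 1.282) = 0.85; then δ − 1.282 = Φ⁻¹(0.85) = 1.036, giving δ = 2.318.
δ = d·√(n/2) ⇒ n = 2(δ/d)² = 2 × (2.318 / 0.55)² = 35.52.
Round up to the next whole unit.

n = 36 per group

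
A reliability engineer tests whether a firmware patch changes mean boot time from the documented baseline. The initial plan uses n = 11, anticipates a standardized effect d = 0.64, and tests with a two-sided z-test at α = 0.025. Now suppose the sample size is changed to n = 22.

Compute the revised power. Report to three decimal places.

Power ≈ 0.777

With n = 22: δ = d·√n = 0.64 × √22 = 3.0019. Critical value z_{0.0125} = 2.241.
Revised power = Φ(δ − 2.241) + Φ(−δ − 2.241) = Φ(0.760) + Φ(-5.243) = 0.7765 + 0.0000 = 0.7765.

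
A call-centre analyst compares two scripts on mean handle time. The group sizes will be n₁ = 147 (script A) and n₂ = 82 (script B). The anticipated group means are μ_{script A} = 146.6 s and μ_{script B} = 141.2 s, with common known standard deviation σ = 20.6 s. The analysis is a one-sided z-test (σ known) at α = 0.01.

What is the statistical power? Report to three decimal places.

Power ≈ 0.336

Standardized effect: d = |μ_{script A} − μ_{script B}| / σ = |146.6 − 141.2| / 20.6 = 0.2621
Noncentrality parameter: δ = d / √(1/n₁ + 1/n₂) = 0.2621 / √(1/147 + 1/82) = 1.9018
Critical value for a one-sided test at α = 0.01: z_α = 2.326.
Power = Φ(δ − 2.326) = Φ(-0.425) = 0.3356.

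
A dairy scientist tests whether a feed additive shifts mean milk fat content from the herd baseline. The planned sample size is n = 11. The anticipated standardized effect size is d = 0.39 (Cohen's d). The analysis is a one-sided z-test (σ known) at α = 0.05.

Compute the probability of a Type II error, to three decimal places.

β ≈ 0.637

Noncentrality parameter: δ = d·√n = 0.39 × √11 = 1.2935
One-sided α = 0.05 → critical value z_{0.05} = 1.645.
Power = P(Z > 1.645 − δ) = Φ(-0.351) = 0.3627.
Type II error: β = 1 − power = 1 − 0.3627 = 0.6373.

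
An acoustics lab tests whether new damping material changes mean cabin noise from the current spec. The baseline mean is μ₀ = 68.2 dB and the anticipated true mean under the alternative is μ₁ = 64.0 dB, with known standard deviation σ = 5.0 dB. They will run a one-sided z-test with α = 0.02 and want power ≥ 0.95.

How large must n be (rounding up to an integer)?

n = 20

Standardized effect: d = |μ₁ − μ₀| / σ = |64.0 − 68.2| / 5.0 = 0.8400
Set Φ(δ − 2.054) = 0.95; then δ − 2.054 = Φ⁻¹(0.95) = 1.645, giving δ = 3.699.
δ = d·√n ⇒ n = (δ/d)² = (3.699 / 0.8400)² = 19.39.
Rounding up, n = 20.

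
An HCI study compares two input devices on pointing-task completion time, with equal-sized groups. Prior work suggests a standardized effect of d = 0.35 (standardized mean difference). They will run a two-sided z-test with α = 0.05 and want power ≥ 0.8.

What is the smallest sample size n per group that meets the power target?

n = 129 per group

For power 0.8 need Φ(δ − z_{0.025}) = 0.8, so δ = z_{0.025} + z_{0.20} = 1.960 + 0.842 = 2.802.
(Ignoring the negligible lower-tail rejection probability gives the usual closed-form inversion.)
δ = d·√(n/2) ⇒ n = 2(δ/d)² = 2 × (2.802 / 0.35)² = 128.14.
Rounding up, n = 129 per group.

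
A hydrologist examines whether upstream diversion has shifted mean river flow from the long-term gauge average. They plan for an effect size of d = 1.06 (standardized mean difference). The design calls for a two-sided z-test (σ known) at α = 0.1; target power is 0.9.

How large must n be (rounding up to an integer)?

n = 8

For power 0.9 need Φ(δ − z_{0.05}) = 0.9, so δ = z_{0.05} + z_{0.10} = 1.645 + 1.282 = 2.926.
(For δ > 0 the lower-tail rejection region contributes negligibly to power, so the one-term inversion is standard.)
δ = d·√n ⇒ n = (δ/d)² = (2.926 / 1.06)² = 7.62.
Rounding up, n = 8.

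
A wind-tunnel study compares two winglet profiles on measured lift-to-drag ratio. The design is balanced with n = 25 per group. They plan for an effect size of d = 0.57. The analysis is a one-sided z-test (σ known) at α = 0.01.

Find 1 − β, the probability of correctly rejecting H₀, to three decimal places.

Power ≈ 0.378

Noncentrality parameter: δ = d·√(n/2) = 0.57 × √(25/2) = 2.0153
One-sided α = 0.01 → critical value z_{0.01} = 2.326.
Power = Φ(δ − 2.326) = Φ(-0.311) = 0.3779.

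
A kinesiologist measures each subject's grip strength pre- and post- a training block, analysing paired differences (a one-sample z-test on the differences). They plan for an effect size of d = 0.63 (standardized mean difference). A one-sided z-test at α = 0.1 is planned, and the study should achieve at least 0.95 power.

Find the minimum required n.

For power 0.95 need Φ(δ − z_{0.1}) = 0.95, so δ = z_{0.1} + z_{0.05} = 1.282 + 1.645 = 2.926.
δ = d·√n ⇒ n = (δ/d)² = (2.926 / 0.63)² = 21.58.
Rounding up, n = 22.

n = 22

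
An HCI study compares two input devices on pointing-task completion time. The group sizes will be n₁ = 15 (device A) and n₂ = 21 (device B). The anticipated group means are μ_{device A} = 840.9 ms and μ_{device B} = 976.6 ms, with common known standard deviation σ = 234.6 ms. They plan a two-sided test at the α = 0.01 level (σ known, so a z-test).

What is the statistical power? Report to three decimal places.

Power ≈ 0.194

Standardized effect: d = |μ_{device A} − μ_{device B}| / σ = |840.9 − 976.6| / 234.6 = 0.5784
Noncentrality parameter: δ = d / √(1/n₁ + 1/n₂) = 0.5784 / √(1/15 + 1/21) = 1.7110
Critical value for a two-sided test at α = 0.01: z_{α/2} = 2.576.
Power = Φ(δ − 2.576) + Φ(−δ − 2.576) = Φ(-0.865) + Φ(-4.287) = 0.1936 + 0.0000 = 0.1936.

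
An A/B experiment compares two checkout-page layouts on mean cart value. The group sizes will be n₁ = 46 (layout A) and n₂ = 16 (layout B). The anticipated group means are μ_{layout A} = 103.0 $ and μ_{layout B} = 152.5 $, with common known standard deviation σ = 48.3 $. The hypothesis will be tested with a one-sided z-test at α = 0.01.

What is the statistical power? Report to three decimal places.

Standardized effect: d = |μ_{layout A} − μ_{layout B}| / σ = |103.0 − 152.5| / 48.3 = 1.0248
Noncentrality parameter: δ = d / √(1/n₁ + 1/n₂) = 1.0248 / √(1/46 + 1/16) = 3.5310
Critical value for a one-sided test at α = 0.01: z_α = 2.326.
Power = P(Z > 2.326 − δ) = Φ(1.205) = 0.8858.

Power ≈ 0.886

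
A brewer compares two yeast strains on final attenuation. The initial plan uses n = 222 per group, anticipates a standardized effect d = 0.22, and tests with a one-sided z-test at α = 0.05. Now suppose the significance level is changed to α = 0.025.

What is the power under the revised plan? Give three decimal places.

Power ≈ 0.640

δ = d·√(n/2) = 0.22 × √(222/2) = 2.3178 (unchanged). New critical value: z_{0.025} = 1.960.
Revised power = Φ(δ − 1.960) = Φ(0.358) = 0.6398.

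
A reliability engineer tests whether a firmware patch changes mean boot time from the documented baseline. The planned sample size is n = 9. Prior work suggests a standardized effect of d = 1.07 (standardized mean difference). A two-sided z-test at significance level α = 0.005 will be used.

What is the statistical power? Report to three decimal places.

Noncentrality parameter: δ = d·√n = 1.07 × √9 = 3.2100
Critical value for a two-sided test at α = 0.005: z_{α/2} = 2.807.
Power = Φ(δ − 2.807) + Φ(−δ − 2.807) = Φ(0.403) + Φ(-6.017) = 0.6565 + 0.0000 = 0.6565.

Power ≈ 0.657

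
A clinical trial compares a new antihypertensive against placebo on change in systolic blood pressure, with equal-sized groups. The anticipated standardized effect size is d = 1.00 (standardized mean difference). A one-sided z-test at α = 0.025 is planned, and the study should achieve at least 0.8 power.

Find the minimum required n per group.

n = 16 per group

For power 0.8 need Φ(δ − z_{0.025}) = 0.8, so δ = z_{0.025} + z_{0.20} = 1.960 + 0.842 = 2.802.
δ = d·√(n/2) ⇒ n = 2(δ/d)² = 2 × (2.802 / 1.00)² = 15.70.
Round up to the next whole unit.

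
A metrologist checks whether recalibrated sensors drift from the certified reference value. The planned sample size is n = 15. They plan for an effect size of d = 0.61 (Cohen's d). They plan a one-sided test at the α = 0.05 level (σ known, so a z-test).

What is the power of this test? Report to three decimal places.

Noncentrality parameter: λ = d·√n = 0.61 × √15 = 2.3625
One-sided α = 0.05 → critical value z_{0.05} = 1.645.
Power = Φ(λ − 1.645) = Φ(0.718) = 0.7635.

Power ≈ 0.764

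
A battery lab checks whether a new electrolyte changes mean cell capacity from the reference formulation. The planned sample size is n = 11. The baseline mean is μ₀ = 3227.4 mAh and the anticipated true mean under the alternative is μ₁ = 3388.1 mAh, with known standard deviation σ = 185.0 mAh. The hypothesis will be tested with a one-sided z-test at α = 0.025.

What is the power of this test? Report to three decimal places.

Power ≈ 0.821

Standardized effect: d = |μ₁ − μ₀| / σ = |3388.1 − 3227.4| / 185.0 = 0.8686
Noncentrality parameter: δ = d·√n = 0.8686 × √11 = 2.8810
Critical value for a one-sided test at α = 0.025: z_α = 1.960.
Power = P(Z > 1.960 − δ) = Φ(0.921) = 0.8215.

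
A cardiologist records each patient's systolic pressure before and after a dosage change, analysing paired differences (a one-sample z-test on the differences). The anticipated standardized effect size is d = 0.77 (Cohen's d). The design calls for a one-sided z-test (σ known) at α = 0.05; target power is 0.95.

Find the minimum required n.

n = 19

For power 0.95 need Φ(δ − z_{0.05}) = 0.95, so δ = z_{0.05} + z_{0.05} = 1.645 + 1.645 = 3.290.
δ = d·√n ⇒ n = (δ/d)² = (3.290 / 0.77)² = 18.25.
Round up to the next whole unit.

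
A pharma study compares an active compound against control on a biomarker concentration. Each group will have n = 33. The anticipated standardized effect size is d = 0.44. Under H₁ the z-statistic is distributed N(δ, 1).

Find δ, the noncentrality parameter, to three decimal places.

δ ≈ 1.787

δ = d·√(n/2) = 0.44 × √(33/2) = 1.7873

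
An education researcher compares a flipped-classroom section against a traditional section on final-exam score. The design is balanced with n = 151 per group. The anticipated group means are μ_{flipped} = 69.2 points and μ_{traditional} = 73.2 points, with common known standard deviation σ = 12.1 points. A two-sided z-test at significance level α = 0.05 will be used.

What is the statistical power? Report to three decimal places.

Standardized effect: d = |μ_{flipped} − μ_{traditional}| / σ = |69.2 − 73.2| / 12.1 = 0.3306
Noncentrality parameter: λ = d·√(n/2) = 0.3306 × √(151/2) = 2.8724
Critical value for a two-sided test at α = 0.05: z_{α/2} = 1.960.
Power = Φ(λ − 1.960) + Φ(−λ − 1.960) = Φ(0.912) + Φ(-4.832) = 0.8192 + 0.0000 = 0.8192.

Power ≈ 0.819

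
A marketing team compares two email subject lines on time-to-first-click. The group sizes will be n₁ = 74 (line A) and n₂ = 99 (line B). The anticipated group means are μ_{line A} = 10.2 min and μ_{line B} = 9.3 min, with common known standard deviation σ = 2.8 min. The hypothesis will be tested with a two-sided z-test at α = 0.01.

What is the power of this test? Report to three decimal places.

Standardized effect: d = |μ_{line A} − μ_{line B}| / σ = |10.2 − 9.3| / 2.8 = 0.3214
Noncentrality parameter: δ = d / √(1/n₁ + 1/n₂) = 0.3214 / √(1/74 + 1/99) = 2.0917
Two-sided α = 0.01 → critical value z_{0.005} = 2.576.
Power = Φ(δ − 2.576) + Φ(−δ − 2.576) = Φ(-0.484) + Φ(-4.668) = 0.3141 + 0.0000 = 0.3141.

Power ≈ 0.314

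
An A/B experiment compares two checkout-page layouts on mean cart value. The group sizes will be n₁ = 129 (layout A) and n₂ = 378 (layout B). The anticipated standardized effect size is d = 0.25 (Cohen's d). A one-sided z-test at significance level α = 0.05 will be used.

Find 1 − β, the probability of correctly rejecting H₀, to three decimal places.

Power ≈ 0.790

Noncentrality parameter: δ = d / √(1/n₁ + 1/n₂) = 0.25 / √(1/129 + 1/378) = 2.4518
Critical value for a one-sided test at α = 0.05: z_α = 1.645.
Power = Φ(δ − 1.645) = Φ(0.807) = 0.7901.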